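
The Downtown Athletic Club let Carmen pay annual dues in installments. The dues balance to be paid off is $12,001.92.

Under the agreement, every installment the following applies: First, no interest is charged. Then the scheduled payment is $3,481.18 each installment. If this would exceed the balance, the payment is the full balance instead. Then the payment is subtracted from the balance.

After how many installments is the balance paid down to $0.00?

4

Installment 1: $12,001.92 − $3,481.18 → $8,520.74
Installment 2: $8,520.74 − $3,481.18 → $5,039.56
Installment 3: $5,039.56 − $3,481.18 → $1,558.38
Installment 4: $1,558.38 − $1,558.38 → $0.00
Balance reaches $0.00 in installment 4.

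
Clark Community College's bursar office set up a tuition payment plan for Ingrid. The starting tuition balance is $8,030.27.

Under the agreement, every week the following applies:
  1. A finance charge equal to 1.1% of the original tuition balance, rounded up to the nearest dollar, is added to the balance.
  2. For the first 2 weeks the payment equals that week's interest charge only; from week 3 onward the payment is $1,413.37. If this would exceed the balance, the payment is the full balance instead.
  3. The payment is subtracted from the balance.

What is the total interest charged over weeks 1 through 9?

$801.00

Week 1: opening $8,030.27; interest $89.00 → $8,119.27; payment $89.00; balance $8,030.27
Week 2: opening $8,030.27; interest $89.00 → $8,119.27; payment $89.00; balance $8,030.27
Week 3: opening $8,030.27; interest $89.00 → $8,119.27; payment $1,413.37; balance $6,705.90
Week 4: opening $6,705.90; interest $89.00 → $6,794.90; payment $1,413.37; balance $5,381.53
Week 5: opening $5,381.53; interest $89.00 → $5,470.53; payment $1,413.37; balance $4,057.16
Week 6: opening $4,057.16; interest $89.00 → $4,146.16; payment $1,413.37; balance $2,732.79
Week 7: opening $2,732.79; interest $89.00 → $2,821.79; payment $1,413.37; balance $1,408.42
Week 8: opening $1,408.42; interest $89.00 → $1,497.42; payment $1,413.37; balance $84.05
Week 9: opening $84.05; interest $89.00 → $173.05; payment $173.05; balance $0.00
Total interest: $89.00 + $89.00 + $89.00 + $89.00 + $89.00 + $89.00 + $89.00 + $89.00 + $89.00 = $801.00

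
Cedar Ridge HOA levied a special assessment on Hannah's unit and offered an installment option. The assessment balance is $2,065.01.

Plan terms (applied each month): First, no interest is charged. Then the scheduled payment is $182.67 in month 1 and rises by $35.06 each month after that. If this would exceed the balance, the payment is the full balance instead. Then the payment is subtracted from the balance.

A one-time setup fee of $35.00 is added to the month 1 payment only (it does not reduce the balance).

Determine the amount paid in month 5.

$322.91

# | Opening | Payment | Fee | End bal
1 | $2,065.01 | $182.67 | $35.00 | $1,882.34
2 | $1,882.34 | $217.73 | — | $1,664.61
3 | $1,664.61 | $252.79 | — | $1,411.82
4 | $1,411.82 | $287.85 | — | $1,123.97
5 | $1,123.97 | $322.91 | — | $801.06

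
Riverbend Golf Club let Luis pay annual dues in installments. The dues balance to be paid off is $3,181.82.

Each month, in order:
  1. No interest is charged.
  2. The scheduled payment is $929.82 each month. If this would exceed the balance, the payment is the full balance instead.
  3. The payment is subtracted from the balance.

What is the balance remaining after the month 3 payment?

$392.36

# | Opening | Payment | End bal
1 | $3,181.82 | $929.82 | $2,252.00
2 | $2,252.00 | $929.82 | $1,322.18
3 | $1,322.18 | $929.82 | $392.36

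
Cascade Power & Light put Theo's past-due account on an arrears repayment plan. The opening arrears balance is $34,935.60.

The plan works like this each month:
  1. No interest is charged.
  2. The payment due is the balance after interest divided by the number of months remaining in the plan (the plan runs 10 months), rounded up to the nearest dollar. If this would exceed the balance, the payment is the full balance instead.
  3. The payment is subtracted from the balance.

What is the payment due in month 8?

$3,493.00

Month 1: opening $34,935.60; payment $3,494.00; balance $31,441.60
Month 2: opening $31,441.60; payment $3,494.00; balance $27,947.60
Month 3: opening $27,947.60; payment $3,494.00; balance $24,453.60
Month 4: opening $24,453.60; payment $3,494.00; balance $20,959.60
Month 5: opening $20,959.60; payment $3,494.00; balance $17,465.60
Month 6: opening $17,465.60; payment $3,494.00; balance $13,971.60
Month 7: opening $13,971.60; payment $3,493.00; balance $10,478.60
Month 8: opening $10,478.60; payment $3,493.00; balance $6,985.60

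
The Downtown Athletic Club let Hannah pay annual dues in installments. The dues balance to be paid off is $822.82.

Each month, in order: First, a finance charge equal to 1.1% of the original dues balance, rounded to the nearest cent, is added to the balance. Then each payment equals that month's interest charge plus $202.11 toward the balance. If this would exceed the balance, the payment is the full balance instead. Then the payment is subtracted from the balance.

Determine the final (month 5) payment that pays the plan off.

$23.43

# | Opening | Interest | Payment | End bal
1 | $822.82 | $9.05 | $211.16 | $620.71
2 | $620.71 | $9.05 | $211.16 | $418.60
3 | $418.60 | $9.05 | $211.16 | $216.49
4 | $216.49 | $9.05 | $211.16 | $14.38
5 | $14.38 | $9.05 | $23.43 | $0.00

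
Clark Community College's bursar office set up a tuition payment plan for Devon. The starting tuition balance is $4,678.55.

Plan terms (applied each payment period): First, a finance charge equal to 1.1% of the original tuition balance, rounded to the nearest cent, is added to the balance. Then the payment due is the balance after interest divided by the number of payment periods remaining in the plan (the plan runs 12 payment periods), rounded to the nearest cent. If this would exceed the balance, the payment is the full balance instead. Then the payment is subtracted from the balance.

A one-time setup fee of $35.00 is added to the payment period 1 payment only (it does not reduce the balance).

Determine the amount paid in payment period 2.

Payment period 1: $4,678.55 +$51.46 interest = $4,730.01; pay $394.17 (+ $35.00 fee) → $4,335.84
Payment period 2: $4,335.84 +$51.46 interest = $4,387.30; pay $398.85 → $3,988.45

$398.85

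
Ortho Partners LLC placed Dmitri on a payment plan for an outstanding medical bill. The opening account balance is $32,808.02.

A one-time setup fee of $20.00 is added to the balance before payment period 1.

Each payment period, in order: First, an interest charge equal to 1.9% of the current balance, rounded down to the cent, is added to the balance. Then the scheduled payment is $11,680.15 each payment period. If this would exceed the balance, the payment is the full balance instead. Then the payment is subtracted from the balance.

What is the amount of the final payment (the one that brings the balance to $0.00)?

# | Opening | Interest | Payment | End bal
1 | $32,828.02 | $623.73 | $11,680.15 | $21,771.60
2 | $21,771.60 | $413.66 | $11,680.15 | $10,505.11
3 | $10,505.11 | $199.59 | $10,704.70 | $0.00

$10,704.70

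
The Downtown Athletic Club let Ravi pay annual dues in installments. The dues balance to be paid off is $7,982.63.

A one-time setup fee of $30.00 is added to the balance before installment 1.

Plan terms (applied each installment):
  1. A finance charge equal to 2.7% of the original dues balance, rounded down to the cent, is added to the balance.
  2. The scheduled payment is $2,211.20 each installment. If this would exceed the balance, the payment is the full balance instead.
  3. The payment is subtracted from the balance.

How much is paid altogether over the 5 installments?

# | Opening | Interest | Payment | End bal
1 | $8,012.63 | $215.53 | $2,211.20 | $6,016.96
2 | $6,016.96 | $215.53 | $2,211.20 | $4,021.29
3 | $4,021.29 | $215.53 | $2,211.20 | $2,025.62
4 | $2,025.62 | $215.53 | $2,211.20 | $29.95
5 | $29.95 | $215.53 | $245.48 | $0.00
Total paid: $9,090.28

$9,090.28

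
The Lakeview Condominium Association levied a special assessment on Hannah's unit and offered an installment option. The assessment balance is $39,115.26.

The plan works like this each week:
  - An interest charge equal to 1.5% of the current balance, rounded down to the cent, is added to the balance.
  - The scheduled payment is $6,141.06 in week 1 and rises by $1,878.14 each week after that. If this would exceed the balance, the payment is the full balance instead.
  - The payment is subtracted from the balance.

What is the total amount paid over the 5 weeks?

Week 1: $39,115.26 +$586.72 interest = $39,701.98; pay $6,141.06 → $33,560.92
Week 2: $33,560.92 +$503.41 interest = $34,064.33; pay $8,019.20 → $26,045.13
Week 3: $26,045.13 +$390.67 interest = $26,435.80; pay $9,897.34 → $16,538.46
Week 4: $16,538.46 +$248.07 interest = $16,786.53; pay $11,775.48 → $5,011.05
Week 5: $5,011.05 +$75.16 interest = $5,086.21; pay $5,086.21 → $0.00
Total paid: $40,919.29

$40,919.29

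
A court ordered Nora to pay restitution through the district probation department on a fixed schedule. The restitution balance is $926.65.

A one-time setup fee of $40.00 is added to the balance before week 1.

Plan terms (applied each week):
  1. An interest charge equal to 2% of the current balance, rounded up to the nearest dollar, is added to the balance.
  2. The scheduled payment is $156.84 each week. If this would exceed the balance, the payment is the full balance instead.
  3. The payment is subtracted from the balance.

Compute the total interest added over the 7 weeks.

Week 1: $966.65 +$20.00 interest = $986.65; pay $156.84 → $829.81
Week 2: $829.81 +$17.00 interest = $846.81; pay $156.84 → $689.97
Week 3: $689.97 +$14.00 interest = $703.97; pay $156.84 → $547.13
Week 4: $547.13 +$11.00 interest = $558.13; pay $156.84 → $401.29
Week 5: $401.29 +$9.00 interest = $410.29; pay $156.84 → $253.45
Week 6: $253.45 +$6.00 interest = $259.45; pay $156.84 → $102.61
Week 7: $102.61 +$3.00 interest = $105.61; pay $105.61 → $0.00
Total interest: $20.00 + $17.00 + $14.00 + $11.00 + $9.00 + $6.00 + $3.00 = $80.00

$80.00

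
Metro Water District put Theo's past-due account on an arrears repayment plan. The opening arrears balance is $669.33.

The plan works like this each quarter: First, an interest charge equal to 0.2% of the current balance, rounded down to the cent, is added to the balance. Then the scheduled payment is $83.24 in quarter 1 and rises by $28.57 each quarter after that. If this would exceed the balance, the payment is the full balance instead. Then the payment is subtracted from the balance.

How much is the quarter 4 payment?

$168.95

Quarter 1: opening $669.33; interest $1.33 → $670.66; payment $83.24; balance $587.42
Quarter 2: opening $587.42; interest $1.17 → $588.59; payment $111.81; balance $476.78
Quarter 3: opening $476.78; interest $0.95 → $477.73; payment $140.38; balance $337.35
Quarter 4: opening $337.35; interest $0.67 → $338.02; payment $168.95; balance $169.07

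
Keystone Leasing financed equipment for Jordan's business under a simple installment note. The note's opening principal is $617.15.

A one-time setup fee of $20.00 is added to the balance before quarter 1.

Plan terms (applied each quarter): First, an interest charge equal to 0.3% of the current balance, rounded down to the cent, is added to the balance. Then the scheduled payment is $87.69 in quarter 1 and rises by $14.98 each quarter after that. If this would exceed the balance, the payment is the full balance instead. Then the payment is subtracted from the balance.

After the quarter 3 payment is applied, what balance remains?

# | Opening | Interest | Payment | End bal
1 | $637.15 | $1.91 | $87.69 | $551.37
2 | $551.37 | $1.65 | $102.67 | $450.35
3 | $450.35 | $1.35 | $117.65 | $334.05

$334.05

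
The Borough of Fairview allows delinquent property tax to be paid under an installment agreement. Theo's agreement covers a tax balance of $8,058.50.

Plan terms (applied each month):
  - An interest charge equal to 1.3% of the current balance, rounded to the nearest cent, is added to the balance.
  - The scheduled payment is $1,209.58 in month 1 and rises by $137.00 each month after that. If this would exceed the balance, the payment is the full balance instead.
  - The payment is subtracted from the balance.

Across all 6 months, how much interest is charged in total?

# | Opening | Interest | Payment | End bal
1 | $8,058.50 | $104.76 | $1,209.58 | $6,953.68
2 | $6,953.68 | $90.40 | $1,346.58 | $5,697.50
3 | $5,697.50 | $74.07 | $1,483.58 | $4,287.99
4 | $4,287.99 | $55.74 | $1,620.58 | $2,723.15
5 | $2,723.15 | $35.40 | $1,757.58 | $1,000.97
6 | $1,000.97 | $13.01 | $1,013.98 | $0.00
Total interest: $104.76 + $90.40 + $74.07 + $55.74 + $35.40 + $13.01 = $373.38

$373.38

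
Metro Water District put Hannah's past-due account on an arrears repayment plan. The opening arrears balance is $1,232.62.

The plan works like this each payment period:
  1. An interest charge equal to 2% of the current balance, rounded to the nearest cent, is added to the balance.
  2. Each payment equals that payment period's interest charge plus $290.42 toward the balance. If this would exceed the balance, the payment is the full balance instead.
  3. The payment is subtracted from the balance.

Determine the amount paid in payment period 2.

$309.26

Payment period 1: $1,232.62 +$24.65 interest = $1,257.27; pay $315.07 → $942.20
Payment period 2: $942.20 +$18.84 interest = $961.04; pay $309.26 → $651.78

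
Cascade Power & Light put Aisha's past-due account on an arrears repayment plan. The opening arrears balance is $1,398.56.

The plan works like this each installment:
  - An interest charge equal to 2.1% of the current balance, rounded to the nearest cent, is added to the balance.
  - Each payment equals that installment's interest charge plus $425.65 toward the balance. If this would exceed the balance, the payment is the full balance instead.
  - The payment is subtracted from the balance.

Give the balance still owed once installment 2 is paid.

Installment 1: $1,398.56 +$29.37 interest = $1,427.93; pay $455.02 → $972.91
Installment 2: $972.91 +$20.43 interest = $993.34; pay $446.08 → $547.26

$547.26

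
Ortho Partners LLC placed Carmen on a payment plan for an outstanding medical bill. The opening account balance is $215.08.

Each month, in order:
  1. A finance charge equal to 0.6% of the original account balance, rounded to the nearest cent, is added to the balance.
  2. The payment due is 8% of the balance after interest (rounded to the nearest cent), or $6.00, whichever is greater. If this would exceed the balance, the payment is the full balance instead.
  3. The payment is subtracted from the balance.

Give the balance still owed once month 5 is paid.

Month 1: $215.08 +$1.29 interest = $216.37; pay $17.31 → $199.06
Month 2: $199.06 +$1.29 interest = $200.35; pay $16.03 → $184.32
Month 3: $184.32 +$1.29 interest = $185.61; pay $14.85 → $170.76
Month 4: $170.76 +$1.29 interest = $172.05; pay $13.76 → $158.29
Month 5: $158.29 +$1.29 interest = $159.58; pay $12.77 → $146.81

$146.81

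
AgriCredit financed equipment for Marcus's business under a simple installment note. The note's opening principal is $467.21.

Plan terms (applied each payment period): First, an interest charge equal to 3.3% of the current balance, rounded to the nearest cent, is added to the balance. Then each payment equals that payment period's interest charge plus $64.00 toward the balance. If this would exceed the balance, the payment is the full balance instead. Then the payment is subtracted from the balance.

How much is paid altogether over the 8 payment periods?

Payment period 1: opening $467.21; interest $15.42 → $482.63; payment $79.42; balance $403.21
Payment period 2: opening $403.21; interest $13.31 → $416.52; payment $77.31; balance $339.21
Payment period 3: opening $339.21; interest $11.19 → $350.40; payment $75.19; balance $275.21
Payment period 4: opening $275.21; interest $9.08 → $284.29; payment $73.08; balance $211.21
Payment period 5: opening $211.21; interest $6.97 → $218.18; payment $70.97; balance $147.21
Payment period 6: opening $147.21; interest $4.86 → $152.07; payment $68.86; balance $83.21
Payment period 7: opening $83.21; interest $2.75 → $85.96; payment $66.75; balance $19.21
Payment period 8: opening $19.21; interest $0.63 → $19.84; payment $19.84; balance $0.00
Total paid: $531.42

$531.42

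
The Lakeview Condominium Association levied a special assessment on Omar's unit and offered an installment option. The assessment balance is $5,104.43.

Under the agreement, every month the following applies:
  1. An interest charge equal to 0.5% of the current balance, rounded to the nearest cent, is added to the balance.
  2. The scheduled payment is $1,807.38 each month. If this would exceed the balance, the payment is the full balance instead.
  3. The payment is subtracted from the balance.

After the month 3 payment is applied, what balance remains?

Month 1: opening $5,104.43; interest $25.52 → $5,129.95; payment $1,807.38; balance $3,322.57
Month 2: opening $3,322.57; interest $16.61 → $3,339.18; payment $1,807.38; balance $1,531.80
Month 3: opening $1,531.80; interest $7.66 → $1,539.46; payment $1,539.46; balance $0.00

$0.00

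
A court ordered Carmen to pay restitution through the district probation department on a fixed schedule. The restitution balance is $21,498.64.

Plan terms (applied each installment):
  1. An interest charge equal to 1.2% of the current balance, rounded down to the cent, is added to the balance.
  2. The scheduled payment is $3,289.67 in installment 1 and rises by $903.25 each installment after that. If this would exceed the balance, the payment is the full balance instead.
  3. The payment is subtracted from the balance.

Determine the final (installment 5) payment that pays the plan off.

Installment 1: $21,498.64 +$257.98 interest = $21,756.62; pay $3,289.67 → $18,466.95
Installment 2: $18,466.95 +$221.60 interest = $18,688.55; pay $4,192.92 → $14,495.63
Installment 3: $14,495.63 +$173.94 interest = $14,669.57; pay $5,096.17 → $9,573.40
Installment 4: $9,573.40 +$114.88 interest = $9,688.28; pay $5,999.42 → $3,688.86
Installment 5: $3,688.86 +$44.26 interest = $3,733.12; pay $3,733.12 → $0.00

$3,733.12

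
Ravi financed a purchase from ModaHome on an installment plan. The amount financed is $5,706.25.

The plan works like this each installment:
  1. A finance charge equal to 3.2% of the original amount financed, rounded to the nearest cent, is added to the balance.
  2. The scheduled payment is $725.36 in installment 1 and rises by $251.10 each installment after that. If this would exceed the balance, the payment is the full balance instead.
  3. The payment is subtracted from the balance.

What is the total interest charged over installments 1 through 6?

Installment 1: opening $5,706.25; interest $182.60 → $5,888.85; payment $725.36; balance $5,163.49
Installment 2: opening $5,163.49; interest $182.60 → $5,346.09; payment $976.46; balance $4,369.63
Installment 3: opening $4,369.63; interest $182.60 → $4,552.23; payment $1,227.56; balance $3,324.67
Installment 4: opening $3,324.67; interest $182.60 → $3,507.27; payment $1,478.66; balance $2,028.61
Installment 5: opening $2,028.61; interest $182.60 → $2,211.21; payment $1,729.76; balance $481.45
Installment 6: opening $481.45; interest $182.60 → $664.05; payment $664.05; balance $0.00
Total interest: $182.60 + $182.60 + $182.60 + $182.60 + $182.60 + $182.60 = $1,095.60

$1,095.60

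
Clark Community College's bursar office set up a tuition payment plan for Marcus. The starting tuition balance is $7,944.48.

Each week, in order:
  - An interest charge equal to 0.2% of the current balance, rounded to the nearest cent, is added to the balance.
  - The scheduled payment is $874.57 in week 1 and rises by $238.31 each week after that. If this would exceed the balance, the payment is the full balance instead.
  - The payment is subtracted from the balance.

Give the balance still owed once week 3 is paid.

# | Opening | Interest | Payment | End bal
1 | $7,944.48 | $15.89 | $874.57 | $7,085.80
2 | $7,085.80 | $14.17 | $1,112.88 | $5,987.09
3 | $5,987.09 | $11.97 | $1,351.19 | $4,647.87

$4,647.87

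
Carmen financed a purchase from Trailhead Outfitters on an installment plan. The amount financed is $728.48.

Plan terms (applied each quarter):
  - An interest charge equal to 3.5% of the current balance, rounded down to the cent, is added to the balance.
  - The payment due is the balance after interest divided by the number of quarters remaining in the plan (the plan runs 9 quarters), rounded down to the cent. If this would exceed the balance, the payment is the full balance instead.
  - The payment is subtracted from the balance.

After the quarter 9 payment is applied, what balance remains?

# | Opening | Interest | Payment | End bal
1 | $728.48 | $25.49 | $83.77 | $670.20
2 | $670.20 | $23.45 | $86.70 | $606.95
3 | $606.95 | $21.24 | $89.74 | $538.45
4 | $538.45 | $18.84 | $92.88 | $464.41
5 | $464.41 | $16.25 | $96.13 | $384.53
6 | $384.53 | $13.45 | $99.49 | $298.49
7 | $298.49 | $10.44 | $102.97 | $205.96
8 | $205.96 | $7.20 | $106.58 | $106.58
9 | $106.58 | $3.73 | $110.31 | $0.00

$0.00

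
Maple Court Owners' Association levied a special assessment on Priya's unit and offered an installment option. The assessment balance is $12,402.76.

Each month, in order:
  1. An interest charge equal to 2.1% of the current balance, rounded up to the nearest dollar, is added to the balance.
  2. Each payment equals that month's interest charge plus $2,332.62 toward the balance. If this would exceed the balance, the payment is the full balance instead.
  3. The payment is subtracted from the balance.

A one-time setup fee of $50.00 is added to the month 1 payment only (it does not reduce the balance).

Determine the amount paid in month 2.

Month 1: $12,402.76 +$261.00 interest = $12,663.76; pay $2,593.62 (+ $50.00 fee) → $10,070.14
Month 2: $10,070.14 +$212.00 interest = $10,282.14; pay $2,544.62 → $7,737.52

$2,544.62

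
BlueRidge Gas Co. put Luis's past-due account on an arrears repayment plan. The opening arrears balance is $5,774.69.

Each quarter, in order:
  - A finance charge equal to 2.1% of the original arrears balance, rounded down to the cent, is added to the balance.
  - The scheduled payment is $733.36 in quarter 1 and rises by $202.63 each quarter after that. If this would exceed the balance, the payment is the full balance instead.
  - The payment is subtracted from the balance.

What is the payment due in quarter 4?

$1,341.25

Quarter 1: opening $5,774.69; interest $121.26 → $5,895.95; payment $733.36; balance $5,162.59
Quarter 2: opening $5,162.59; interest $121.26 → $5,283.85; payment $935.99; balance $4,347.86
Quarter 3: opening $4,347.86; interest $121.26 → $4,469.12; payment $1,138.62; balance $3,330.50
Quarter 4: opening $3,330.50; interest $121.26 → $3,451.76; payment $1,341.25; balance $2,110.51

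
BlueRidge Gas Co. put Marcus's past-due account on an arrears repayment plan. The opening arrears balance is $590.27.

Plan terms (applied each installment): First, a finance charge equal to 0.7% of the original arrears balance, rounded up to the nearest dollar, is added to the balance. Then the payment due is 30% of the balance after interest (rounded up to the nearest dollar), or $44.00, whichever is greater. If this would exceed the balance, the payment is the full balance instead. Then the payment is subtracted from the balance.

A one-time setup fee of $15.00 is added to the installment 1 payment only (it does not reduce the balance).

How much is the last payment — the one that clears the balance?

$34.27

# | Opening | Interest | Payment | Fee | End bal
1 | $590.27 | $5.00 | $179.00 | $15.00 | $416.27
2 | $416.27 | $5.00 | $127.00 | — | $294.27
3 | $294.27 | $5.00 | $90.00 | — | $209.27
4 | $209.27 | $5.00 | $65.00 | — | $149.27
5 | $149.27 | $5.00 | $47.00 | — | $107.27
6 | $107.27 | $5.00 | $44.00 | — | $68.27
7 | $68.27 | $5.00 | $44.00 | — | $29.27
8 | $29.27 | $5.00 | $34.27 | — | $0.00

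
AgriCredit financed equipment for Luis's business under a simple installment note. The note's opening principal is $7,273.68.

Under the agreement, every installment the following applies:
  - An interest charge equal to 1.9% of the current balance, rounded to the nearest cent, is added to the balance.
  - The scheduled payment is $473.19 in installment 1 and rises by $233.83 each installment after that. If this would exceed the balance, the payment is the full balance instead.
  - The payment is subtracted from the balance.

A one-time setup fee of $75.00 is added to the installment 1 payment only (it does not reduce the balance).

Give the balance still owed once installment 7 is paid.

$0.00

Installment 1: opening $7,273.68; interest $138.20 → $7,411.88; payment $473.19 (+ $75.00 fee); balance $6,938.69
Installment 2: opening $6,938.69; interest $131.84 → $7,070.53; payment $707.02; balance $6,363.51
Installment 3: opening $6,363.51; interest $120.91 → $6,484.42; payment $940.85; balance $5,543.57
Installment 4: opening $5,543.57; interest $105.33 → $5,648.90; payment $1,174.68; balance $4,474.22
Installment 5: opening $4,474.22; interest $85.01 → $4,559.23; payment $1,408.51; balance $3,150.72
Installment 6: opening $3,150.72; interest $59.86 → $3,210.58; payment $1,642.34; balance $1,568.24
Installment 7: opening $1,568.24; interest $29.80 → $1,598.04; payment $1,598.04; balance $0.00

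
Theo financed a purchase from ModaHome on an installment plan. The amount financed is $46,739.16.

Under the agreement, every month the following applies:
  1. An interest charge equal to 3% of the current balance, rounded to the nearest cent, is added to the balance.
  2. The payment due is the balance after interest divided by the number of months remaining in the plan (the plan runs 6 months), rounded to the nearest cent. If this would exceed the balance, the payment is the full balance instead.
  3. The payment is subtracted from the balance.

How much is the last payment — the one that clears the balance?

$9,301.50

Month 1: $46,739.16 +$1,402.17 interest = $48,141.33; pay $8,023.56 → $40,117.77
Month 2: $40,117.77 +$1,203.53 interest = $41,321.30; pay $8,264.26 → $33,057.04
Month 3: $33,057.04 +$991.71 interest = $34,048.75; pay $8,512.19 → $25,536.56
Month 4: $25,536.56 +$766.10 interest = $26,302.66; pay $8,767.55 → $17,535.11
Month 5: $17,535.11 +$526.05 interest = $18,061.16; pay $9,030.58 → $9,030.58
Month 6: $9,030.58 +$270.92 interest = $9,301.50; pay $9,301.50 → $0.00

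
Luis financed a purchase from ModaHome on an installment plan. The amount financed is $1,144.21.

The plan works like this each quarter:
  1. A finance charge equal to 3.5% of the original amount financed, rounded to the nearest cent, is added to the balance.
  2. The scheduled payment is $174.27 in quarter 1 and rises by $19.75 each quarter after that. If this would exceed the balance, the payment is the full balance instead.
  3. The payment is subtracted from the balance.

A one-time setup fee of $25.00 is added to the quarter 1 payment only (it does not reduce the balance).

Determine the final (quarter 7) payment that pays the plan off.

$82.69

# | Opening | Interest | Payment | Fee | End bal
1 | $1,144.21 | $40.05 | $174.27 | $25.00 | $1,009.99
2 | $1,009.99 | $40.05 | $194.02 | — | $856.02
3 | $856.02 | $40.05 | $213.77 | — | $682.30
4 | $682.30 | $40.05 | $233.52 | — | $488.83
5 | $488.83 | $40.05 | $253.27 | — | $275.61
6 | $275.61 | $40.05 | $273.02 | — | $42.64
7 | $42.64 | $40.05 | $82.69 | — | $0.00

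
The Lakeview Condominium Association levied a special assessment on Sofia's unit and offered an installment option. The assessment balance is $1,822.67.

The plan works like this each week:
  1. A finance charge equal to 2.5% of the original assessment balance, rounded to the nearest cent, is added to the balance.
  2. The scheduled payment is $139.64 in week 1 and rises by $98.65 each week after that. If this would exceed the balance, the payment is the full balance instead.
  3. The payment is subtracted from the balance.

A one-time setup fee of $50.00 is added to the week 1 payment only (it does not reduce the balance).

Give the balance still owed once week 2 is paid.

Week 1: opening $1,822.67; interest $45.57 → $1,868.24; payment $139.64 (+ $50.00 fee); balance $1,728.60
Week 2: opening $1,728.60; interest $45.57 → $1,774.17; payment $238.29; balance $1,535.88

$1,535.88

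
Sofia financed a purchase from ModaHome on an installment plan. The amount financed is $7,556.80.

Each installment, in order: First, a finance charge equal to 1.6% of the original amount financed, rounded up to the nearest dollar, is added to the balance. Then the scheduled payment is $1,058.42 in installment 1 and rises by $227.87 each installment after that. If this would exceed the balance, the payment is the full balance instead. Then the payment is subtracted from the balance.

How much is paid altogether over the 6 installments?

Installment 1: opening $7,556.80; interest $121.00 → $7,677.80; payment $1,058.42; balance $6,619.38
Installment 2: opening $6,619.38; interest $121.00 → $6,740.38; payment $1,286.29; balance $5,454.09
Installment 3: opening $5,454.09; interest $121.00 → $5,575.09; payment $1,514.16; balance $4,060.93
Installment 4: opening $4,060.93; interest $121.00 → $4,181.93; payment $1,742.03; balance $2,439.90
Installment 5: opening $2,439.90; interest $121.00 → $2,560.90; payment $1,969.90; balance $591.00
Installment 6: opening $591.00; interest $121.00 → $712.00; payment $712.00; balance $0.00
Total paid: $8,282.80

$8,282.80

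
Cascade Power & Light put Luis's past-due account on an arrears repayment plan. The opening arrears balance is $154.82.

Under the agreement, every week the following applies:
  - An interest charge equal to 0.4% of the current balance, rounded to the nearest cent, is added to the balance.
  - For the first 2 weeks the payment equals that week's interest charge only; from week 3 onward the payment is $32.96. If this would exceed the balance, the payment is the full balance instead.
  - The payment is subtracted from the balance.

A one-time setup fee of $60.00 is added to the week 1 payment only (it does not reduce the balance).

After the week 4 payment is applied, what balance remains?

$90.01

# | Opening | Interest | Payment | Fee | End bal
1 | $154.82 | $0.62 | $0.62 | $60.00 | $154.82
2 | $154.82 | $0.62 | $0.62 | — | $154.82
3 | $154.82 | $0.62 | $32.96 | — | $122.48
4 | $122.48 | $0.49 | $32.96 | — | $90.01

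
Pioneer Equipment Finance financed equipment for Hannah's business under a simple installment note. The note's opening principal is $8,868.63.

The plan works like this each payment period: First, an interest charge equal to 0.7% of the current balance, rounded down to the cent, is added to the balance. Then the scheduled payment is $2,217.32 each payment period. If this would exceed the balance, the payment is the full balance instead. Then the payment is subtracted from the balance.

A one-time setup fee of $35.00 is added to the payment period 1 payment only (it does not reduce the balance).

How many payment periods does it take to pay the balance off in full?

5

# | Opening | Interest | Payment | Fee | End bal
1 | $8,868.63 | $62.08 | $2,217.32 | $35.00 | $6,713.39
2 | $6,713.39 | $46.99 | $2,217.32 | — | $4,543.06
3 | $4,543.06 | $31.80 | $2,217.32 | — | $2,357.54
4 | $2,357.54 | $16.50 | $2,217.32 | — | $156.72
5 | $156.72 | $1.09 | $157.81 | — | $0.00
Balance reaches $0.00 in payment period 5.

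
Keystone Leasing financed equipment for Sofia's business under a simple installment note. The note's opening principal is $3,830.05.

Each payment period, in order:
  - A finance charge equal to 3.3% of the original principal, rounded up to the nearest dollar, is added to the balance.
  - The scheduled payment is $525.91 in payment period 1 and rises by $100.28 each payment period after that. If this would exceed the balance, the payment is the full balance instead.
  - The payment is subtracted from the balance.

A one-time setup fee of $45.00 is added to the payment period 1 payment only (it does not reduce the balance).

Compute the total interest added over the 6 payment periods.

Payment period 1: opening $3,830.05; interest $127.00 → $3,957.05; payment $525.91 (+ $45.00 fee); balance $3,431.14
Payment period 2: opening $3,431.14; interest $127.00 → $3,558.14; payment $626.19; balance $2,931.95
Payment period 3: opening $2,931.95; interest $127.00 → $3,058.95; payment $726.47; balance $2,332.48
Payment period 4: opening $2,332.48; interest $127.00 → $2,459.48; payment $826.75; balance $1,632.73
Payment period 5: opening $1,632.73; interest $127.00 → $1,759.73; payment $927.03; balance $832.70
Payment period 6: opening $832.70; interest $127.00 → $959.70; payment $959.70; balance $0.00
Total interest: $127.00 + $127.00 + $127.00 + $127.00 + $127.00 + $127.00 = $762.00

$762.00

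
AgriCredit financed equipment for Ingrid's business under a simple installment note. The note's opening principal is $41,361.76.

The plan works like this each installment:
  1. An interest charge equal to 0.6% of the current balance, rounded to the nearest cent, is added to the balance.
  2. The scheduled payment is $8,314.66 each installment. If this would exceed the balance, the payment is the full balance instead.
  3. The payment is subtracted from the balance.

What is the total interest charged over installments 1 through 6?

Installment 1: opening $41,361.76; interest $248.17 → $41,609.93; payment $8,314.66; balance $33,295.27
Installment 2: opening $33,295.27; interest $199.77 → $33,495.04; payment $8,314.66; balance $25,180.38
Installment 3: opening $25,180.38; interest $151.08 → $25,331.46; payment $8,314.66; balance $17,016.80
Installment 4: opening $17,016.80; interest $102.10 → $17,118.90; payment $8,314.66; balance $8,804.24
Installment 5: opening $8,804.24; interest $52.83 → $8,857.07; payment $8,314.66; balance $542.41
Installment 6: opening $542.41; interest $3.25 → $545.66; payment $545.66; balance $0.00
Total interest: $248.17 + $199.77 + $151.08 + $102.10 + $52.83 + $3.25 = $757.20

$757.20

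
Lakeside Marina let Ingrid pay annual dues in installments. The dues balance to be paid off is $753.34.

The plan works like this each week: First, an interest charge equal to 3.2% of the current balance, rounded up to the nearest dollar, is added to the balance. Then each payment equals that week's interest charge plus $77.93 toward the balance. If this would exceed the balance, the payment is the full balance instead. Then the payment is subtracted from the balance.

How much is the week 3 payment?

# | Opening | Interest | Payment | End bal
1 | $753.34 | $25.00 | $102.93 | $675.41
2 | $675.41 | $22.00 | $99.93 | $597.48
3 | $597.48 | $20.00 | $97.93 | $519.55

$97.93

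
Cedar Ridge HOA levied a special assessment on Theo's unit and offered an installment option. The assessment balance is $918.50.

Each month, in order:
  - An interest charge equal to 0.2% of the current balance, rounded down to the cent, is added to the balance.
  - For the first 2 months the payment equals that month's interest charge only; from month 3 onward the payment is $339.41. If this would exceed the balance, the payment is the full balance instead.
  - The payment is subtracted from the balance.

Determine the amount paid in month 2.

$1.83

Month 1: opening $918.50; interest $1.83 → $920.33; payment $1.83; balance $918.50
Month 2: opening $918.50; interest $1.83 → $920.33; payment $1.83; balance $918.50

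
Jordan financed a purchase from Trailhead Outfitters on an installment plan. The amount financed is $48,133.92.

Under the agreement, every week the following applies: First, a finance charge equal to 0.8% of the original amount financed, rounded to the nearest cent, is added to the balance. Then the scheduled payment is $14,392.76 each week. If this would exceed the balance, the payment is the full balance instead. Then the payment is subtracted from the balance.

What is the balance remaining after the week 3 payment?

$6,110.85

Week 1: $48,133.92 +$385.07 interest = $48,518.99; pay $14,392.76 → $34,126.23
Week 2: $34,126.23 +$385.07 interest = $34,511.30; pay $14,392.76 → $20,118.54
Week 3: $20,118.54 +$385.07 interest = $20,503.61; pay $14,392.76 → $6,110.85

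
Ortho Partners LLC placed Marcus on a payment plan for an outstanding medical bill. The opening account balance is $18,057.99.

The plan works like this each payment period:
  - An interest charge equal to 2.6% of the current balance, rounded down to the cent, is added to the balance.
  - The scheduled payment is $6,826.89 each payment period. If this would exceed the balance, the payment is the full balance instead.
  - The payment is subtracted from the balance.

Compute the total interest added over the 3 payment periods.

$908.33

Payment period 1: opening $18,057.99; interest $469.50 → $18,527.49; payment $6,826.89; balance $11,700.60
Payment period 2: opening $11,700.60; interest $304.21 → $12,004.81; payment $6,826.89; balance $5,177.92
Payment period 3: opening $5,177.92; interest $134.62 → $5,312.54; payment $5,312.54; balance $0.00
Total interest: $469.50 + $304.21 + $134.62 = $908.33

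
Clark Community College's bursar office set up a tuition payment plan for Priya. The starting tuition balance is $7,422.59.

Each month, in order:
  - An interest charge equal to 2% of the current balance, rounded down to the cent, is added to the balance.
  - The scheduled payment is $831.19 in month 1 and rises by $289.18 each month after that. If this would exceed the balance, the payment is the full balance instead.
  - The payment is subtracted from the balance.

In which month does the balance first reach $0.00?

Month 1: $7,422.59 +$148.45 interest = $7,571.04; pay $831.19 → $6,739.85
Month 2: $6,739.85 +$134.79 interest = $6,874.64; pay $1,120.37 → $5,754.27
Month 3: $5,754.27 +$115.08 interest = $5,869.35; pay $1,409.55 → $4,459.80
Month 4: $4,459.80 +$89.19 interest = $4,548.99; pay $1,698.73 → $2,850.26
Month 5: $2,850.26 +$57.00 interest = $2,907.26; pay $1,987.91 → $919.35
Month 6: $919.35 +$18.38 interest = $937.73; pay $937.73 → $0.00
Balance reaches $0.00 in month 6.

6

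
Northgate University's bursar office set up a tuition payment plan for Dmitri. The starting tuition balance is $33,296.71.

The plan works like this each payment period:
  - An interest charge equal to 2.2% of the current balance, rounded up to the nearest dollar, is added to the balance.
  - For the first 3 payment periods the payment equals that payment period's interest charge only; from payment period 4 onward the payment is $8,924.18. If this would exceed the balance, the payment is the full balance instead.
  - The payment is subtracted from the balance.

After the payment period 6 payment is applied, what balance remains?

Payment period 1: $33,296.71 +$733.00 interest = $34,029.71; pay $733.00 → $33,296.71
Payment period 2: $33,296.71 +$733.00 interest = $34,029.71; pay $733.00 → $33,296.71
Payment period 3: $33,296.71 +$733.00 interest = $34,029.71; pay $733.00 → $33,296.71
Payment period 4: $33,296.71 +$733.00 interest = $34,029.71; pay $8,924.18 → $25,105.53
Payment period 5: $25,105.53 +$553.00 interest = $25,658.53; pay $8,924.18 → $16,734.35
Payment period 6: $16,734.35 +$369.00 interest = $17,103.35; pay $8,924.18 → $8,179.17

$8,179.17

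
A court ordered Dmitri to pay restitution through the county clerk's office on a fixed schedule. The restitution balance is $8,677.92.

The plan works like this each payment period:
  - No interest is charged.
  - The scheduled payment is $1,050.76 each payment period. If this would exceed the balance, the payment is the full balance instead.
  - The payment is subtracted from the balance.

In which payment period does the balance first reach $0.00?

9

Payment period 1: $8,677.92 − $1,050.76 → $7,627.16
Payment period 2: $7,627.16 − $1,050.76 → $6,576.40
Payment period 3: $6,576.40 − $1,050.76 → $5,525.64
Payment period 4: $5,525.64 − $1,050.76 → $4,474.88
Payment period 5: $4,474.88 − $1,050.76 → $3,424.12
Payment period 6: $3,424.12 − $1,050.76 → $2,373.36
Payment period 7: $2,373.36 − $1,050.76 → $1,322.60
Payment period 8: $1,322.60 − $1,050.76 → $271.84
Payment period 9: $271.84 − $271.84 → $0.00
Balance reaches $0.00 in payment period 9.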